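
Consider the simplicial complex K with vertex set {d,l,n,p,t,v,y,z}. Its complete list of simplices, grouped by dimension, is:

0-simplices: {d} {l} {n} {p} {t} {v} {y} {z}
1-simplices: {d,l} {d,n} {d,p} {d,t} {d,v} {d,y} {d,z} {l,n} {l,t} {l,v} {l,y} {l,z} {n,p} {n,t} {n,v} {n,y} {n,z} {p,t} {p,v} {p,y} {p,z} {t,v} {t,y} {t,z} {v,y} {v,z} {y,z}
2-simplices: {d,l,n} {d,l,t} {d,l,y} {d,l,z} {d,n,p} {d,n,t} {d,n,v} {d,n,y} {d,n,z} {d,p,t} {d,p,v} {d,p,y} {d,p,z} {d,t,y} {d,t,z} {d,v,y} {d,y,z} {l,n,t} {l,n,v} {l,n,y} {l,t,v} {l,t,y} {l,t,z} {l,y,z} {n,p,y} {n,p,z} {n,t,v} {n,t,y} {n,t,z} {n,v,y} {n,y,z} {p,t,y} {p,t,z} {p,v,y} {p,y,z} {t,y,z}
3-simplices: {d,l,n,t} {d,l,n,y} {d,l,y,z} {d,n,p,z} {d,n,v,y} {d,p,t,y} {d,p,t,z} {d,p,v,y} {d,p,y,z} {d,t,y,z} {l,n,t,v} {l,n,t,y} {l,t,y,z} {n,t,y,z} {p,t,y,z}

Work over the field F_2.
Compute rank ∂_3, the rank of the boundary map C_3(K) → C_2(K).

rank∂_3=14

n_0=8 n_1=27 n_2=36 n_3=15  [Z2]
∂1: piv[dl,dn,dp,dt,dv,dy,dz] rk=7  ker:ln,lt,lv,ly,lz,np,nt,nv,ny,nz,pt,pv,py,pz,tv,ty,tz,vy,vz,yz
∂2: piv[dln,dlt,dly,dlz,dnp,dnt,dnv,dny,dnz,dpt,dpv,dpy,dpz,dty,dtz,dvy,dyz,lnv,ltv] rk=19  ker:lnt,lny,lty,ltz,lyz,npy,npz,ntv,nty,ntz,nvy,nyz,pty,ptz,pvy,pyz,tyz
∂3: piv[dlnt,dlny,dlyz,dnpz,dnvy,dpty,dptz,dpvy,dpyz,dtyz,lntv,lnty,ltyz,ntyz] rk=14  ker:ptyz
rk∂_3=14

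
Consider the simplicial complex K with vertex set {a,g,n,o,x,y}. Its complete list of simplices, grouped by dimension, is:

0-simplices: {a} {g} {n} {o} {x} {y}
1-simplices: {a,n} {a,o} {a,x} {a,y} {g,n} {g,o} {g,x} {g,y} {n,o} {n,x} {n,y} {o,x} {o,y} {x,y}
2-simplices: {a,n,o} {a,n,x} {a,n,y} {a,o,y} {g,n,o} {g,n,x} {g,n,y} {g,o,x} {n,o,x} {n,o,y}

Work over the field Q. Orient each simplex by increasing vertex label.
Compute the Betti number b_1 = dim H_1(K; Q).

b_1=1

n_0=6 n_1=14 n_2=10  [Q]
∂1: piv[an,ao,ax,ay,gn] rk=5  ker:go,gx,gy,no,nx,ny,ox,oy,xy
∂2: piv[ano,anx,any,aoy,gno,gnx,gny,gox] rk=8  ker:nox,noy
b_1=(14−5)−8=1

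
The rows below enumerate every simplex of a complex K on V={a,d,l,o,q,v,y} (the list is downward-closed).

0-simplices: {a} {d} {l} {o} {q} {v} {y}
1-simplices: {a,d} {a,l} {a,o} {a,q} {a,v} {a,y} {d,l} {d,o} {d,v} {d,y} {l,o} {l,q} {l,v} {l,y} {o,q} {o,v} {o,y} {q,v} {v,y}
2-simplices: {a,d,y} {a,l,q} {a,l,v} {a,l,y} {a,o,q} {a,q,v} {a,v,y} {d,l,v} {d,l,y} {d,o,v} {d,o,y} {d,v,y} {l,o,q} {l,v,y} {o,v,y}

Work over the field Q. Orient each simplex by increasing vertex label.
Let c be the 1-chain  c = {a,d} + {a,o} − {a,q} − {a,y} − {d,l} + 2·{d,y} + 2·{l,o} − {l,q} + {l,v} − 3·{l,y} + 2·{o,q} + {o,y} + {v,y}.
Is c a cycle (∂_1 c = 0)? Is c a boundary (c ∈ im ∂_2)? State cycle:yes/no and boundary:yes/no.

cycle:yes boundary:no

n_0=7 n_1=19 n_2=15  [Q]
∂1: piv[ad,al,ao,aq,av,ay] rk=6  ker:dl,do,dv,dy,lo,lq,lv,ly,oq,ov,oy,qv,vy
∂2: piv[ady,alq,alv,aly,aoq,aqv,avy,dlv,dly,dov,doy,loq] rk=12  ker:dvy,lvy,ovy
∂1c = 0
c vs im∂2: residual ≠ 0 ⇒ not boundary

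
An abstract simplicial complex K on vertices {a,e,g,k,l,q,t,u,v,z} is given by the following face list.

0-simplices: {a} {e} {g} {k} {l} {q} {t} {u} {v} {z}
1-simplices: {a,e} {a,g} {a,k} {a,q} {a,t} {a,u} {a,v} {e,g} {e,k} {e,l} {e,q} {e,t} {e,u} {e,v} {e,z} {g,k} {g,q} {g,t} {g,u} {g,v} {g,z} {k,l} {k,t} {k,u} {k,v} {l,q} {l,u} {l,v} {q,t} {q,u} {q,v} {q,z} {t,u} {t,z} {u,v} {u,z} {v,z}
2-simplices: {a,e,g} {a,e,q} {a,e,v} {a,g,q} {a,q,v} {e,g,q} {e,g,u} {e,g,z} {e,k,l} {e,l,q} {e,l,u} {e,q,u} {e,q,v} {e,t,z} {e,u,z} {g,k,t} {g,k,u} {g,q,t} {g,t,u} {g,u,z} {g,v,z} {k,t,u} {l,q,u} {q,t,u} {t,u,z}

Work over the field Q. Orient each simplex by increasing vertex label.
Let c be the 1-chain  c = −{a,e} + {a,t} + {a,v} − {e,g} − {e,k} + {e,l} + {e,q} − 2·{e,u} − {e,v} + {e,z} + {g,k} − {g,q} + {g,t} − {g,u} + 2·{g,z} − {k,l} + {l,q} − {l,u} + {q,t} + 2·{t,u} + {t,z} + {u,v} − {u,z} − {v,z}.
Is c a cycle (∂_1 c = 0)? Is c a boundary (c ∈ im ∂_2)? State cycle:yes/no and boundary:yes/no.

n_0=10 n_1=37 n_2=25  [Q]
∂1: piv[ae,ag,ak,aq,at,au,av,el,ez] rk=9  ker:eg,ek,eq,et,eu,ev,gk,gq,gt,gu,gv,gz,kl,kt,ku,kv,lq,lu,lv,qt,qu,qv,qz,tu,tz,uv,uz,vz
∂2: piv[aeg,aeq,aev,agq,aqv,egu,egz,ekl,elq,elu,equ,etz,euz,gkt,gku,gqt,gtu,gvz,tuz] rk=19  ker:egq,eqv,guz,ktu,lqu,qtu
∂1c = −{a} + {e} − 3·{g} + {k} − 2·{u} + 2·{v} + 2·{z}

cycle:no boundary:no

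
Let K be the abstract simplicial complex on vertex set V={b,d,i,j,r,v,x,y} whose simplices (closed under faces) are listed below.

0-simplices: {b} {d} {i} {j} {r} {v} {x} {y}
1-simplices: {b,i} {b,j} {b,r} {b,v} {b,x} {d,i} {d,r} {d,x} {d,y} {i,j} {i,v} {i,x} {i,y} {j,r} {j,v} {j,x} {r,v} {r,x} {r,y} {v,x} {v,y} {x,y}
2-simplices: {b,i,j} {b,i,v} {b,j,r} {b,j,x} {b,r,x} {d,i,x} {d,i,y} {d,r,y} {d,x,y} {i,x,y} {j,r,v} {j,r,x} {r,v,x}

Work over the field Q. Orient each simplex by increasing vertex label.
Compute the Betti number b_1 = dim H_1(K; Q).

n_0=8 n_1=22 n_2=13  [Q]
∂1: piv[bi,bj,br,bv,bx,di,dy] rk=7  ker:dr,dx,ij,iv,ix,iy,jr,jv,jx,rv,rx,ry,vx,vy,xy
∂2: piv[bij,biv,bjr,bjx,brx,dix,diy,dry,dxy,jrv,rvx] rk=11  ker:ixy,jrx
b_1=(22−7)−11=4

b_1=4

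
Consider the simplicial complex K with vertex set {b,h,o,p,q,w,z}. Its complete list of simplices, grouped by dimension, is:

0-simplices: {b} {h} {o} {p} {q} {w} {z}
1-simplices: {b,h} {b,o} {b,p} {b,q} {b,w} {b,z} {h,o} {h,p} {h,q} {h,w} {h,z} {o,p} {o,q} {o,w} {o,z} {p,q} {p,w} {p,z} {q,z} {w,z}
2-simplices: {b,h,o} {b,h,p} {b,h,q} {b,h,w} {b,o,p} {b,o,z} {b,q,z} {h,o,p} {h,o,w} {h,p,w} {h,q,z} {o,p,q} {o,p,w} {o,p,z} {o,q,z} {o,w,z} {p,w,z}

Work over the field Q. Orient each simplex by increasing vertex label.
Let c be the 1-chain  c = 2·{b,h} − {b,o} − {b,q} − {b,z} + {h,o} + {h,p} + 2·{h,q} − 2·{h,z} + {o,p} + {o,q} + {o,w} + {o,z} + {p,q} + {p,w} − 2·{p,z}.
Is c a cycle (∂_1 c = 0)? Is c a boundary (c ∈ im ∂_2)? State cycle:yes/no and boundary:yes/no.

n_0=7 n_1=20 n_2=17  [Q]
∂1: piv[bh,bo,bp,bq,bw,bz] rk=6  ker:ho,hp,hq,hw,hz,op,oq,ow,oz,pq,pw,pz,qz,wz
∂2: piv[bho,bhp,bhq,bhw,bop,boz,bqz,how,hpw,hqz,opq,opz,oqz,owz] rk=14  ker:hop,opw,pwz
∂1c = {b} − 4·{o} + 2·{p} + 3·{q} + 2·{w} − 4·{z}

cycle:no boundary:no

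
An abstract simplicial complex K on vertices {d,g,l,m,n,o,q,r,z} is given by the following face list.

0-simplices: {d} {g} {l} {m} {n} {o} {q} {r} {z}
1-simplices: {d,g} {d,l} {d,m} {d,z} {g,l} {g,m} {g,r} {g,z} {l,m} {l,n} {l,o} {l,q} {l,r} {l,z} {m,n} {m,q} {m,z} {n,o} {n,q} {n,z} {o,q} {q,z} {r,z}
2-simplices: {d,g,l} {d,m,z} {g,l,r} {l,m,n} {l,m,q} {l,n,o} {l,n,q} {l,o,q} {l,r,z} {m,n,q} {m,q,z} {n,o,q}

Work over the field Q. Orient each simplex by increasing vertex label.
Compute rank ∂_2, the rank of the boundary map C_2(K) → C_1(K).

n_0=9 n_1=23 n_2=12  [Q]
∂1: piv[dg,dl,dm,dz,gr,ln,lo,lq] rk=8  ker:gl,gm,gz,lm,lr,lz,mn,mq,mz,no,nq,nz,oq,qz,rz
∂2: piv[dgl,dmz,glr,lmn,lmq,lno,lnq,loq,lrz,mqz] rk=10  ker:mnq,noq
rk∂_2=10

rank∂_2=10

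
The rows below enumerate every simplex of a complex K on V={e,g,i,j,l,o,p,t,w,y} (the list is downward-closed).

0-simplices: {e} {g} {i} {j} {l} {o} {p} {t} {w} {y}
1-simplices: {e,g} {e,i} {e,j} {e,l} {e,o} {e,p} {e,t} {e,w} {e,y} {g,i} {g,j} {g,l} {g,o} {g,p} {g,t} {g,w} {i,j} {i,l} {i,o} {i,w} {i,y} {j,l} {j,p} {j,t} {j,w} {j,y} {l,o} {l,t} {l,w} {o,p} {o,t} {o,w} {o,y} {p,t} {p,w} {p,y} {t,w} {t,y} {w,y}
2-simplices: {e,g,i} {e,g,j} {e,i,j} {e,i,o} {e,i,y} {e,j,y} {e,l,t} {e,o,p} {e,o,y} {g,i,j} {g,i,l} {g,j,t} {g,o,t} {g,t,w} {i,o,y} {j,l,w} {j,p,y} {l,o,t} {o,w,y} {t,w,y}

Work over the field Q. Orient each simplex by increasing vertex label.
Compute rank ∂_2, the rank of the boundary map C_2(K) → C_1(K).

rank∂_2=18

n_0=10 n_1=39 n_2=20  [Q]
∂1: piv[eg,ei,ej,el,eo,ep,et,ew,ey] rk=9  ker:gi,gj,gl,go,gp,gt,gw,ij,il,io,iw,iy,jl,jp,jt,jw,jy,lo,lt,lw,op,ot,ow,oy,pt,pw,py,tw,ty,wy
∂2: piv[egi,egj,eij,eio,eiy,ejy,elt,eop,eoy,gil,gjt,got,gtw,jlw,jpy,lot,owy,twy] rk=18  ker:gij,ioy
rk∂_2=18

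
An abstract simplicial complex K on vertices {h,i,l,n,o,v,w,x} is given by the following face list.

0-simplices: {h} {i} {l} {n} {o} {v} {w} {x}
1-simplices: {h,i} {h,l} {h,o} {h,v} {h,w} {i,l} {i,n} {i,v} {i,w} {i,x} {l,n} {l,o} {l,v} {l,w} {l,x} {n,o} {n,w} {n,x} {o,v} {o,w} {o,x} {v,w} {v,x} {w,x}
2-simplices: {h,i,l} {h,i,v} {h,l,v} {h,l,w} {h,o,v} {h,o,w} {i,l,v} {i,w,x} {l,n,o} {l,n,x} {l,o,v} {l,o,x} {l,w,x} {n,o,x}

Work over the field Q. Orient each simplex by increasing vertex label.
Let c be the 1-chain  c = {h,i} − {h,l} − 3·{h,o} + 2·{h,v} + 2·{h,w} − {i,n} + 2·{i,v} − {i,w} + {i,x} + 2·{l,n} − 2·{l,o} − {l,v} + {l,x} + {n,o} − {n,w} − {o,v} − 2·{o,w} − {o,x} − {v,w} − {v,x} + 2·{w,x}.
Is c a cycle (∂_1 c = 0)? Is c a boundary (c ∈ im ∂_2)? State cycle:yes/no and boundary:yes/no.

n_0=8 n_1=24 n_2=14  [Q]
∂1: piv[hi,hl,ho,hv,hw,in,ix] rk=7  ker:il,iv,iw,ln,lo,lv,lw,lx,no,nw,nx,ov,ow,ox,vw,vx,wx
∂2: piv[hil,hiv,hlv,hlw,hov,how,iwx,lno,lnx,lov,lox,lwx] rk=12  ker:ilv,nox
∂1c = −{h} − {l} + {n} + 4·{v} − 5·{w} + 2·{x}

cycle:no boundary:no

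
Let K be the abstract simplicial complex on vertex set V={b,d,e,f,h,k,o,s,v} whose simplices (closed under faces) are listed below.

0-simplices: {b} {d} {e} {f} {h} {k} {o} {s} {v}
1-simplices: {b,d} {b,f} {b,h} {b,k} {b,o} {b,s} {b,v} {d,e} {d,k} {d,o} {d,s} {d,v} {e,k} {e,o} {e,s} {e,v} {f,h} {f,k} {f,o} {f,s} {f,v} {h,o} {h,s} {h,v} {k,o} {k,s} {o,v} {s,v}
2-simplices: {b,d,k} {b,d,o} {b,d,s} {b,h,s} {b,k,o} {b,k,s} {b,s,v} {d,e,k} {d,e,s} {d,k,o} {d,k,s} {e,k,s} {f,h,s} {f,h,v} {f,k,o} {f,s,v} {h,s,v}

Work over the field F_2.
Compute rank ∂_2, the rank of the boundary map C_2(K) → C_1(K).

rank∂_2=13

n_0=9 n_1=28 n_2=17  [Z2]
∂1: piv[bd,bf,bh,bk,bo,bs,bv,de] rk=8  ker:dk,do,ds,dv,ek,eo,es,ev,fh,fk,fo,fs,fv,ho,hs,hv,ko,ks,ov,sv
∂2: piv[bdk,bdo,bds,bhs,bko,bks,bsv,dek,des,fhs,fhv,fko,fsv] rk=13  ker:dko,dks,eks,hsv
rk∂_2=13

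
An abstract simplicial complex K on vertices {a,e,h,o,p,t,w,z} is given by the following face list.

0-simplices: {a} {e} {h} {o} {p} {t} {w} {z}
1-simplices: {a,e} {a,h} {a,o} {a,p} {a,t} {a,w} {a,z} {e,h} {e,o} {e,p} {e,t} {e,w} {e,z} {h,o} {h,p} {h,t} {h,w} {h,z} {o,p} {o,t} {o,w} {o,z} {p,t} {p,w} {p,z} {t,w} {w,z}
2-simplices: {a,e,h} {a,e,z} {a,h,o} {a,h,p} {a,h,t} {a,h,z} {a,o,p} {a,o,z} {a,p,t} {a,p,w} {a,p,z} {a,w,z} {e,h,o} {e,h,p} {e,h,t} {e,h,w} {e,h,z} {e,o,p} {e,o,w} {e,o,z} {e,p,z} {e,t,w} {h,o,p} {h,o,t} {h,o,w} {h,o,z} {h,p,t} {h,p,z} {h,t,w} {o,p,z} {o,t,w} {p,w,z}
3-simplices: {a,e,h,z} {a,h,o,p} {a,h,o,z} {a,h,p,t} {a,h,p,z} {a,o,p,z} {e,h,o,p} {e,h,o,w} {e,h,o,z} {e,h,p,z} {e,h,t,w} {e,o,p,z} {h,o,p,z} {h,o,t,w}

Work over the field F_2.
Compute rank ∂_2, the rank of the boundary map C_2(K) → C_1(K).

rank∂_2=19

n_0=8 n_1=27 n_2=32 n_3=14  [Z2]
∂1: piv[ae,ah,ao,ap,at,aw,az] rk=7  ker:eh,eo,ep,et,ew,ez,ho,hp,ht,hw,hz,op,ot,ow,oz,pt,pw,pz,tw,wz
∂2: piv[aeh,aez,aho,ahp,aht,ahz,aop,aoz,apt,apw,apz,awz,eho,ehp,eht,ehw,eow,etw,hot] rk=19  ker:ehz,eop,eoz,epz,hop,how,hoz,hpt,hpz,htw,opz,otw,pwz
∂3: piv[aehz,ahop,ahoz,ahpt,ahpz,aopz,ehop,ehow,ehoz,ehpz,ehtw,hotw] rk=12  ker:eopz,hopz
rk∂_2=19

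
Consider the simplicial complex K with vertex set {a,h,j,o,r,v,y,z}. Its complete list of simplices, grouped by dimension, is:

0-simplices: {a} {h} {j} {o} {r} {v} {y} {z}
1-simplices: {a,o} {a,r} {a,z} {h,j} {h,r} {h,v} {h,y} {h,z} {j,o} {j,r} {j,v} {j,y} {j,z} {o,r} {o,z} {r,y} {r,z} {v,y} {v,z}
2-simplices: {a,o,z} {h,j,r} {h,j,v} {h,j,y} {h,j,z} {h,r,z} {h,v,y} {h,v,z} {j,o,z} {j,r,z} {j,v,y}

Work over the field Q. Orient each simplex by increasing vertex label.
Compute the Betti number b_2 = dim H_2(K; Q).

b_2=2

n_0=8 n_1=19 n_2=11  [Q]
∂1: piv[ao,ar,az,hj,hr,hv,hy] rk=7  ker:hz,jo,jr,jv,jy,jz,or,oz,ry,rz,vy,vz
∂2: piv[aoz,hjr,hjv,hjy,hjz,hrz,hvy,hvz,joz] rk=9  ker:jrz,jvy
b_2=(11−9)−0=2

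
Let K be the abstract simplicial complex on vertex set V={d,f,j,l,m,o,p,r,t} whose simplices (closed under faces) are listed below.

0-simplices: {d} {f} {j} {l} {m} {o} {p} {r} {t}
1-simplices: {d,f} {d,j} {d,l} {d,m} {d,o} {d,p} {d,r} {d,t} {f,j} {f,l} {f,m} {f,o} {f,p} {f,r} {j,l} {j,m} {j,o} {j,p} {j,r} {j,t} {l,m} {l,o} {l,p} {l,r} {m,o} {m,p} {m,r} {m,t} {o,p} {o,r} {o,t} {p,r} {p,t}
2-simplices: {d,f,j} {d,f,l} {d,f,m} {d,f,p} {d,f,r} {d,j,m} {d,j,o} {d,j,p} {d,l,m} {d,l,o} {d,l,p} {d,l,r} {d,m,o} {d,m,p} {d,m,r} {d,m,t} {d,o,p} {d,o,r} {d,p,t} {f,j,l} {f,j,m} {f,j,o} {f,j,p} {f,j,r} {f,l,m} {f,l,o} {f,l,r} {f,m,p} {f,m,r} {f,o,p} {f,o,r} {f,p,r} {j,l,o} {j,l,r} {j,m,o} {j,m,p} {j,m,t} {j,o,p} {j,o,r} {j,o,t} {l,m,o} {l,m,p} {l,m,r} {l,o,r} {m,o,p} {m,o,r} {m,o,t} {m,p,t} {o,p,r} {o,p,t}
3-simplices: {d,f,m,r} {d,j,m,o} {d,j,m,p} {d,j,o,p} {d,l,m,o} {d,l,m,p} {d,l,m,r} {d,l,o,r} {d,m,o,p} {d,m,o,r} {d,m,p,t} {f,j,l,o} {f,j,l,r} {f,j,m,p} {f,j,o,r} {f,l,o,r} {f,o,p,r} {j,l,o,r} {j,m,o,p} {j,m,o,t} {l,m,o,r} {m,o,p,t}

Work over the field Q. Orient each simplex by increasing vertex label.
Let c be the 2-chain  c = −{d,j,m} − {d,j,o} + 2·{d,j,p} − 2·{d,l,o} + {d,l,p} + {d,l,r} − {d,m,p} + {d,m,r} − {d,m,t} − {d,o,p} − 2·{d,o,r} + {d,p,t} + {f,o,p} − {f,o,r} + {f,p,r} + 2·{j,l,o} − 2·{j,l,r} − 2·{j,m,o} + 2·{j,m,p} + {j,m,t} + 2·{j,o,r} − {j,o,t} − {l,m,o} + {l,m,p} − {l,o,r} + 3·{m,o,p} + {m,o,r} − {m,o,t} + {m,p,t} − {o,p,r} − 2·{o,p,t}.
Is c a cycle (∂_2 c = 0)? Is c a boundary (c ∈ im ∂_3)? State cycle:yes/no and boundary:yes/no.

cycle:yes boundary:yes

n_0=9 n_1=33 n_2=50 n_3=22  [Q]
∂1: piv[df,dj,dl,dm,do,dp,dr,dt] rk=8  ker:fj,fl,fm,fo,fp,fr,jl,jm,jo,jp,jr,jt,lm,lo,lp,lr,mo,mp,mr,mt,op,or,ot,pr,pt
∂2: piv[dfj,dfl,dfm,dfp,dfr,djm,djo,djp,dlm,dlo,dlp,dlr,dmo,dmp,dmr,dmt,dop,dor,dpt,fjl,fjo,fjr,fpr,jmt,jot] rk=25  ker:fjm,fjp,flm,flo,flr,fmp,fmr,fop,for,jlo,jlr,jmo,jmp,jop,jor,lmo,lmp,lmr,lor,mop,mor,mot,mpt,opr,opt
∂3: piv[dfmr,djmo,djmp,djop,dlmo,dlmp,dlmr,dlor,dmop,dmor,dmpt,fjlo,fjlr,fjmp,fjor,flor,fopr,jmot,mopt] rk=19  ker:jlor,jmop,lmor
∂2c = 0
c vs im∂3: reduces to 0 ⇒ boundary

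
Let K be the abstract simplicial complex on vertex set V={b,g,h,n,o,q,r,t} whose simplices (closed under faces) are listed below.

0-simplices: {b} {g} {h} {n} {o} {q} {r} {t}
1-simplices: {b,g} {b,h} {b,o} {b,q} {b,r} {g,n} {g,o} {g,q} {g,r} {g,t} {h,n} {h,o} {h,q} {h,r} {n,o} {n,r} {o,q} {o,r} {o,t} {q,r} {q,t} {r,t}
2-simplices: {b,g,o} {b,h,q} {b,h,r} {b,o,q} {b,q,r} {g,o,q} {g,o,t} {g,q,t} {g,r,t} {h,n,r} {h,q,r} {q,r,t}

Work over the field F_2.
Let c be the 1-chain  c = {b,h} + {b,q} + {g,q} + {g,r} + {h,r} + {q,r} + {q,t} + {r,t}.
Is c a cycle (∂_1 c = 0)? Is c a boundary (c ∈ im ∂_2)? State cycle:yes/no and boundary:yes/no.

cycle:yes boundary:yes

n_0=8 n_1=22 n_2=12  [Z2]
∂1: piv[bg,bh,bo,bq,br,gn,gt] rk=7  ker:go,gq,gr,hn,ho,hq,hr,no,nr,oq,or,ot,qr,qt,rt
∂2: piv[bgo,bhq,bhr,boq,bqr,goq,got,gqt,grt,hnr,qrt] rk=11  ker:hqr
∂1c = 0
c vs im∂2: reduces to 0 ⇒ boundary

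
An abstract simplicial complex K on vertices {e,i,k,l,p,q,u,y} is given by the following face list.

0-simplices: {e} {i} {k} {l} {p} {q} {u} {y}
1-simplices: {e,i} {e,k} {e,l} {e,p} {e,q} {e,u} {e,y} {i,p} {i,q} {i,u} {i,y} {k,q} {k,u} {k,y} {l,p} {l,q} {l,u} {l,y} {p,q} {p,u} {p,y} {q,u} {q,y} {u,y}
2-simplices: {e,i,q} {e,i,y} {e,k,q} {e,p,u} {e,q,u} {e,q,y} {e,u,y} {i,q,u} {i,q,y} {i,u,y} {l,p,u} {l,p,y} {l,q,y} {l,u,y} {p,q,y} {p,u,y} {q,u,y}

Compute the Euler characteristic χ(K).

χ(K)=1

n_0=8 n_1=24 n_2=17
χ=+8−24+17=1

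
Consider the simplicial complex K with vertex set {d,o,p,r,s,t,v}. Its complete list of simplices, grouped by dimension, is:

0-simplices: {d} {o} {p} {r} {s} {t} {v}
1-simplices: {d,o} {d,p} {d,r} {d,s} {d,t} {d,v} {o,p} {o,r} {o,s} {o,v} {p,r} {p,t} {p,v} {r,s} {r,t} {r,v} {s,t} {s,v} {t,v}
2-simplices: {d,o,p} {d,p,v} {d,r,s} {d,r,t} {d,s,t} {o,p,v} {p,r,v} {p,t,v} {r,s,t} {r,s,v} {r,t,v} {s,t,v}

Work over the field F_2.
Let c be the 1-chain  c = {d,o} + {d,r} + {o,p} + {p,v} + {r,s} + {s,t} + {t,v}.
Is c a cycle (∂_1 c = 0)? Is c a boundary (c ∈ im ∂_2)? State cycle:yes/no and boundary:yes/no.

cycle:yes boundary:no

n_0=7 n_1=19 n_2=12  [Z2]
∂1: piv[do,dp,dr,ds,dt,dv] rk=6  ker:op,or,os,ov,pr,pt,pv,rs,rt,rv,st,sv,tv
∂2: piv[dop,dpv,drs,drt,dst,opv,prv,ptv,rsv,rtv] rk=10  ker:rst,stv
∂1c = 0
c vs im∂2: residual ≠ 0 ⇒ not boundary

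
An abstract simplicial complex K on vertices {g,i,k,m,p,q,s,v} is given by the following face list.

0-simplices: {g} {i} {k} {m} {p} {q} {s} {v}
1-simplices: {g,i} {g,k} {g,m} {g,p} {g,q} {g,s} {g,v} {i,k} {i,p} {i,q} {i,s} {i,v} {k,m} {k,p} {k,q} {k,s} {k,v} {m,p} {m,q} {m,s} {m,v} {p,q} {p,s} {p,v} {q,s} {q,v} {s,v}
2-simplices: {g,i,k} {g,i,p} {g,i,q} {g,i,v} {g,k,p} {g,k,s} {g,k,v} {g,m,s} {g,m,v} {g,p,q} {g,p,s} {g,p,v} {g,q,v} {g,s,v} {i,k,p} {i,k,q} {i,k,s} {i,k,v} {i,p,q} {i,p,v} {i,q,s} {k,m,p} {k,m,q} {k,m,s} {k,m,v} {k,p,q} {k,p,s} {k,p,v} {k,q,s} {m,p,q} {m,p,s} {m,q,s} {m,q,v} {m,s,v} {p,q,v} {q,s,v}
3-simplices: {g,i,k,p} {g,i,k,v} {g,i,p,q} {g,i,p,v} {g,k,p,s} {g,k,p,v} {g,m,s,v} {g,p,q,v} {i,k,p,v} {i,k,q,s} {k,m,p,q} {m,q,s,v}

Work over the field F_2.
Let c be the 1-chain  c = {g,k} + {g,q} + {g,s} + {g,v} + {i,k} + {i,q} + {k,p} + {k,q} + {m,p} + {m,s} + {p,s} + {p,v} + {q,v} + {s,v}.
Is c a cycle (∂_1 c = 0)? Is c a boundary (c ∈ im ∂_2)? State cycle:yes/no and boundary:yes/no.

cycle:yes boundary:yes

n_0=8 n_1=27 n_2=36 n_3=12  [Z2]
∂1: piv[gi,gk,gm,gp,gq,gs,gv] rk=7  ker:ik,ip,iq,is,iv,km,kp,kq,ks,kv,mp,mq,ms,mv,pq,ps,pv,qs,qv,sv
∂2: piv[gik,gip,giq,giv,gkp,gks,gkv,gms,gmv,gpq,gps,gpv,gqv,gsv,ikq,iks,iqs,kmp,kmq,kms] rk=20  ker:ikp,ikv,ipq,ipv,kmv,kpq,kps,kpv,kqs,mpq,mps,mqs,mqv,msv,pqv,qsv
∂3: piv[gikp,gikv,gipq,gipv,gkps,gkpv,gmsv,gpqv,ikqs,kmpq,mqsv] rk=11  ker:ikpv
∂1c = 0
c vs im∂2: reduces to 0 ⇒ boundary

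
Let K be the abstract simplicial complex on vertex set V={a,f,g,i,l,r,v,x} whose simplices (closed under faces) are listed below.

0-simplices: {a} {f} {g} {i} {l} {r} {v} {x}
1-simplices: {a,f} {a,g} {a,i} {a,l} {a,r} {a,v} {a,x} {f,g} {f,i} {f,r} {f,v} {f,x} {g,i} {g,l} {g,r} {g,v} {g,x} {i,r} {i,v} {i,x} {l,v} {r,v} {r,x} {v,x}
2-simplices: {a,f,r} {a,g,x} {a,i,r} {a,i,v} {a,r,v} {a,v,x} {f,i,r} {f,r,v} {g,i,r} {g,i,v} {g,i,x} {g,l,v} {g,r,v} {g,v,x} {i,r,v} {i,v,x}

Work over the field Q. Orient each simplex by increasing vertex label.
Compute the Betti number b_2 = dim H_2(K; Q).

n_0=8 n_1=24 n_2=16  [Q]
∂1: piv[af,ag,ai,al,ar,av,ax] rk=7  ker:fg,fi,fr,fv,fx,gi,gl,gr,gv,gx,ir,iv,ix,lv,rv,rx,vx
∂2: piv[afr,agx,air,aiv,arv,avx,fir,frv,gir,giv,gix,glv,gvx] rk=13  ker:grv,irv,ivx
b_2=(16−13)−0=3

b_2=3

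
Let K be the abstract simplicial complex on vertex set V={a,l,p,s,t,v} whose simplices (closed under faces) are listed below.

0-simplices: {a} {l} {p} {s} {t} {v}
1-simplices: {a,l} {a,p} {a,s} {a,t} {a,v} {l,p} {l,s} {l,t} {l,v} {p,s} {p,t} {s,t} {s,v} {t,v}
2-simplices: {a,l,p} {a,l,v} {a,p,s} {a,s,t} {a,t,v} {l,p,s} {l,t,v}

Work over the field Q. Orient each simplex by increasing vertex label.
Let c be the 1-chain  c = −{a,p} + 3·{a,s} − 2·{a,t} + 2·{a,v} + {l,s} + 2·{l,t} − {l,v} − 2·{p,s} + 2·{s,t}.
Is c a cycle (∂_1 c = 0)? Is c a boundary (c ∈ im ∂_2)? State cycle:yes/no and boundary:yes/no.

cycle:no boundary:no

n_0=6 n_1=14 n_2=7  [Q]
∂1: piv[al,ap,as,at,av] rk=5  ker:lp,ls,lt,lv,ps,pt,st,sv,tv
∂2: piv[alp,alv,aps,ast,atv,lps,ltv] rk=7
∂1c = −2·{a} − 2·{l} + {p} + 2·{t} + {v}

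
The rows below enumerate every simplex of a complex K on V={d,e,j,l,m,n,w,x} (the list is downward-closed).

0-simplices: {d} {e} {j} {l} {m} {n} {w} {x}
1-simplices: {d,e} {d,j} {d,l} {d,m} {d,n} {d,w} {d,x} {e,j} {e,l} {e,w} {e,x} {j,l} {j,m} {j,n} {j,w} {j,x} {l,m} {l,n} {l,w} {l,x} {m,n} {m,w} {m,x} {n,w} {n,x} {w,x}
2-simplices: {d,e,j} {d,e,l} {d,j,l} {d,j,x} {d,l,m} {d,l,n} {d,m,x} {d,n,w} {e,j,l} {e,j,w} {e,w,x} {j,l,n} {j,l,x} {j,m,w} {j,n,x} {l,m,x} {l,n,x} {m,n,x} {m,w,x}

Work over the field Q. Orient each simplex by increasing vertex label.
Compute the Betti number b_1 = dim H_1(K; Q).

n_0=8 n_1=26 n_2=19  [Q]
∂1: piv[de,dj,dl,dm,dn,dw,dx] rk=7  ker:ej,el,ew,ex,jl,jm,jn,jw,jx,lm,ln,lw,lx,mn,mw,mx,nw,nx,wx
∂2: piv[dej,del,djl,djx,dlm,dln,dmx,dnw,ejw,ewx,jln,jlx,jmw,jnx,mnx,mwx] rk=16  ker:ejl,lmx,lnx
b_1=(26−7)−16=3

b_1=3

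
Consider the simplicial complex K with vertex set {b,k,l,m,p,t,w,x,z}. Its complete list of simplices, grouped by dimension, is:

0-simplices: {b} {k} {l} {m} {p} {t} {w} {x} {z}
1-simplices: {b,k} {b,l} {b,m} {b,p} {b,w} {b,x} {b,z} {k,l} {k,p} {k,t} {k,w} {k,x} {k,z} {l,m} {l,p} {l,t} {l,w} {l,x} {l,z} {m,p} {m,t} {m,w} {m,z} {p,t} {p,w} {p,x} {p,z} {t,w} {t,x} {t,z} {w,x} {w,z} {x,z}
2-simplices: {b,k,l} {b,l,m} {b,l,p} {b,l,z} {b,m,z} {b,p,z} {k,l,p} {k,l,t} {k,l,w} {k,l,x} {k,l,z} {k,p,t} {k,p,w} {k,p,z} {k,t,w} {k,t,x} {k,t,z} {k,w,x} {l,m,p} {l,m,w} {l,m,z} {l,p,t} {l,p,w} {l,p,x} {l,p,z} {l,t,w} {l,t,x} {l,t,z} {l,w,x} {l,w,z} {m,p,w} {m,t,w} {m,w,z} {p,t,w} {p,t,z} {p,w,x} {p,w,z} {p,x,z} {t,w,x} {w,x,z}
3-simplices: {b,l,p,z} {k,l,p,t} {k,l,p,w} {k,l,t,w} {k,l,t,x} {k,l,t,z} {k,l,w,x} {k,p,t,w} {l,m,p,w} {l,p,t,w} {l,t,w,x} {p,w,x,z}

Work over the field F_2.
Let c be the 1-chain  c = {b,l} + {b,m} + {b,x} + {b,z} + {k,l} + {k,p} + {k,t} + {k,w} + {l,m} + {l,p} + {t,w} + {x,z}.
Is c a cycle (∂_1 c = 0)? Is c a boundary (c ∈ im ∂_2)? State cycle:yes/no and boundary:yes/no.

cycle:yes boundary:no

n_0=9 n_1=33 n_2=40 n_3=12  [Z2]
∂1: piv[bk,bl,bm,bp,bw,bx,bz,kt] rk=8  ker:kl,kp,kw,kx,kz,lm,lp,lt,lw,lx,lz,mp,mt,mw,mz,pt,pw,px,pz,tw,tx,tz,wx,wz,xz
∂2: piv[bkl,blm,blp,blz,bmz,bpz,klp,klt,klw,klx,klz,kpt,kpw,ktw,ktx,ktz,kwx,lmp,lmw,lpx,lwz,mtw,pxz] rk=23  ker:kpz,lmz,lpt,lpw,lpz,ltw,ltx,ltz,lwx,mpw,mwz,ptw,ptz,pwx,pwz,twx,wxz
∂3: piv[blpz,klpt,klpw,kltw,kltx,kltz,klwx,kptw,lmpw,ltwx,pwxz] rk=11  ker:lptw
∂1c = 0
c vs im∂2: residual ≠ 0 ⇒ not boundary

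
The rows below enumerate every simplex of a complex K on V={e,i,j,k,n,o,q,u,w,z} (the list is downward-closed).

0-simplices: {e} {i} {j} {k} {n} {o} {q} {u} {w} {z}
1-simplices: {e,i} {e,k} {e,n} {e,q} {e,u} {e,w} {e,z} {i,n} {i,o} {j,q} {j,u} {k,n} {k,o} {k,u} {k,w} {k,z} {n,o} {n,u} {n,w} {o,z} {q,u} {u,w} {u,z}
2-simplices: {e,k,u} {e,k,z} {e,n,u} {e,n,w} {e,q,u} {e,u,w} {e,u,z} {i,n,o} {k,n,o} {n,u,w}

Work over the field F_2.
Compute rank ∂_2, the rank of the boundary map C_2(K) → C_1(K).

rank∂_2=9

n_0=10 n_1=23 n_2=10  [Z2]
∂1: piv[ei,ek,en,eq,eu,ew,ez,io,jq] rk=9  ker:in,ju,kn,ko,ku,kw,kz,no,nu,nw,oz,qu,uw,uz
∂2: piv[eku,ekz,enu,enw,equ,euw,euz,ino,kno] rk=9  ker:nuw
rk∂_2=9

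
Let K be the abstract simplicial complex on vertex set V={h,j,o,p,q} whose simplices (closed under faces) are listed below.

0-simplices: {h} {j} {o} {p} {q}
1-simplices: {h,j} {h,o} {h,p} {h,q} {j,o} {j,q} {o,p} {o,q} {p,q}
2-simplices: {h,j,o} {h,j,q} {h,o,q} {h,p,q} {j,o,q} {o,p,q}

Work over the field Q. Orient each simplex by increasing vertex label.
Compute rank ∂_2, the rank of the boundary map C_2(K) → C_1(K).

rank∂_2=5

n_0=5 n_1=9 n_2=6  [Q]
∂1: piv[hj,ho,hp,hq] rk=4  ker:jo,jq,op,oq,pq
∂2: piv[hjo,hjq,hoq,hpq,opq] rk=5  ker:joq
rk∂_2=5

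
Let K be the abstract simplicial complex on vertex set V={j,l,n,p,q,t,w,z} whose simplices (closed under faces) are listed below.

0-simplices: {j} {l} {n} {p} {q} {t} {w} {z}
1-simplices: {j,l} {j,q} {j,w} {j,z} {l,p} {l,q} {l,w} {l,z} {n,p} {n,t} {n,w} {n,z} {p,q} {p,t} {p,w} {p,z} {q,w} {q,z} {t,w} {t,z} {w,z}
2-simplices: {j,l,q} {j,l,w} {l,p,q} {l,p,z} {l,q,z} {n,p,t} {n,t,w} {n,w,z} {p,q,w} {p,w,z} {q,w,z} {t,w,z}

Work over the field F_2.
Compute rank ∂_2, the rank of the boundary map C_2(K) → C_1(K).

rank∂_2=11

n_0=8 n_1=21 n_2=12  [Z2]
∂1: piv[jl,jq,jw,jz,lp,np,nt] rk=7  ker:lq,lw,lz,nw,nz,pq,pt,pw,pz,qw,qz,tw,tz,wz
∂2: piv[jlq,jlw,lpq,lpz,lqz,npt,ntw,nwz,pqw,pwz,twz] rk=11  ker:qwz
rk∂_2=11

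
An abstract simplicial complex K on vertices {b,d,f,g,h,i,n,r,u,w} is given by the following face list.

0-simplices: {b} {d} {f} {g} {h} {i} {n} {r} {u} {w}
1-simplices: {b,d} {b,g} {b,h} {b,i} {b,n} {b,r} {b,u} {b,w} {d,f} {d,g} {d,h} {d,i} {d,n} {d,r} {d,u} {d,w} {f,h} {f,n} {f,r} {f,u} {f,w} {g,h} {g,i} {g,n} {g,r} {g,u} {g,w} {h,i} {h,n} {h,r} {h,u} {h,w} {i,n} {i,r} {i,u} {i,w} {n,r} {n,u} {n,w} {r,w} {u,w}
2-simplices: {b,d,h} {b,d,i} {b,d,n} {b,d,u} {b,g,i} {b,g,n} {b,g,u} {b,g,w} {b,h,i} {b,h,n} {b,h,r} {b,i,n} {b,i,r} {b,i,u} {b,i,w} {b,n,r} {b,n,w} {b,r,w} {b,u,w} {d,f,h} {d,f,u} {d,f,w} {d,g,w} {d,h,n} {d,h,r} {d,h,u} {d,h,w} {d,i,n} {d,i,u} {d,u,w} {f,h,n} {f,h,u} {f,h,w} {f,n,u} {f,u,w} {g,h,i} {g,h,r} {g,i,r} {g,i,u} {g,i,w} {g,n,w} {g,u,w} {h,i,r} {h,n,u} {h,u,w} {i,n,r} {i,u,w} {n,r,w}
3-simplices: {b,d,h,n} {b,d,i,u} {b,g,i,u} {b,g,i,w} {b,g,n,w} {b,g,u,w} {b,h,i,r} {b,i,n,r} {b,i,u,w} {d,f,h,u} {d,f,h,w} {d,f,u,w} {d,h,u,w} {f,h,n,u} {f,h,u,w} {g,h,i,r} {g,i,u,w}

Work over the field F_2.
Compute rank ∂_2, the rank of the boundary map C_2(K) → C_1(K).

n_0=10 n_1=41 n_2=48 n_3=17  [Z2]
∂1: piv[bd,bg,bh,bi,bn,br,bu,bw,df] rk=9  ker:dg,dh,di,dn,dr,du,dw,fh,fn,fr,fu,fw,gh,gi,gn,gr,gu,gw,hi,hn,hr,hu,hw,in,ir,iu,iw,nr,nu,nw,rw,uw
∂2: piv[bdh,bdi,bdn,bdu,bgi,bgn,bgu,bgw,bhi,bhn,bhr,bin,bir,biu,biw,bnr,bnw,brw,buw,dfh,dfu,dfw,dgw,dhr,dhu,dhw,duw,fhn,fnu,ghi,ghr] rk=31  ker:dhn,din,diu,fhu,fhw,fuw,gir,giu,giw,gnw,guw,hir,hnu,huw,inr,iuw,nrw
∂3: piv[bdhn,bdiu,bgiu,bgiw,bgnw,bguw,bhir,binr,biuw,dfhu,dfhw,dfuw,dhuw,fhnu,ghir] rk=15  ker:fhuw,giuw
rk∂_2=31

rank∂_2=31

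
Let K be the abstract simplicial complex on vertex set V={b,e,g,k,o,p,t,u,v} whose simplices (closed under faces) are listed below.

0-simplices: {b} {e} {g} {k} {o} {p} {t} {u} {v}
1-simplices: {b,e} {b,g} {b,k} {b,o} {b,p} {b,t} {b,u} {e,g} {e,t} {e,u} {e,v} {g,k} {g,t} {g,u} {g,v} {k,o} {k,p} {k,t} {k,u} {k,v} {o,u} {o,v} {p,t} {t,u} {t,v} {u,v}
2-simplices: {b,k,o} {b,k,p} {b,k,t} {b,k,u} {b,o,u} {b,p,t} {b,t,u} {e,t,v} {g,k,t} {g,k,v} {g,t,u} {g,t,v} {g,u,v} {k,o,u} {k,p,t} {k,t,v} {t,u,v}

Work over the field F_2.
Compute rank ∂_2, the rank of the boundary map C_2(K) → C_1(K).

rank∂_2=13

n_0=9 n_1=26 n_2=17  [Z2]
∂1: piv[be,bg,bk,bo,bp,bt,bu,ev] rk=8  ker:eg,et,eu,gk,gt,gu,gv,ko,kp,kt,ku,kv,ou,ov,pt,tu,tv,uv
∂2: piv[bko,bkp,bkt,bku,bou,bpt,btu,etv,gkt,gkv,gtu,gtv,guv] rk=13  ker:kou,kpt,ktv,tuv
rk∂_2=13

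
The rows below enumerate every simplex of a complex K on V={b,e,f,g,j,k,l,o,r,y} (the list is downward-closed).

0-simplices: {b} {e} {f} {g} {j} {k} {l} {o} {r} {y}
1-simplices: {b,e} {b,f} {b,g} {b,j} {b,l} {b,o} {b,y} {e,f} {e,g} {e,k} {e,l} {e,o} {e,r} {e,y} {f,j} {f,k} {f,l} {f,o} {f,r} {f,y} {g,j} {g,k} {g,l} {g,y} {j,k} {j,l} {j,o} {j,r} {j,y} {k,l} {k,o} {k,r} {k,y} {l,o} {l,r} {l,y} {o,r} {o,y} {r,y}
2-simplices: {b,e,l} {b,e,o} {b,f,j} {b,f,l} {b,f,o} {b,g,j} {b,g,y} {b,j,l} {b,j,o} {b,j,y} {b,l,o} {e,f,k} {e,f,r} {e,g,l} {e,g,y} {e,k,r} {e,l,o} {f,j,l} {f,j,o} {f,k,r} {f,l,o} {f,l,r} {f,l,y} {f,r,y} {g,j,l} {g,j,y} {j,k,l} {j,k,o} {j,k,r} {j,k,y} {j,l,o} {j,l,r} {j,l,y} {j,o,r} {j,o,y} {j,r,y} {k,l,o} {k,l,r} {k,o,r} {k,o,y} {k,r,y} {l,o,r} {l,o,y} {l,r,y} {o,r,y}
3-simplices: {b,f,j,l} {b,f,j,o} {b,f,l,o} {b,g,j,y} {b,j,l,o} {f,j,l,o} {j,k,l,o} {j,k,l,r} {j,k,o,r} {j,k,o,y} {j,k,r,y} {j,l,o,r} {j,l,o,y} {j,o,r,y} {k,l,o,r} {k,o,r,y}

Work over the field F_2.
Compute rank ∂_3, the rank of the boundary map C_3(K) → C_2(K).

n_0=10 n_1=39 n_2=45 n_3=16  [Z2]
∂1: piv[be,bf,bg,bj,bl,bo,by,ek,er] rk=9  ker:ef,eg,el,eo,ey,fj,fk,fl,fo,fr,fy,gj,gk,gl,gy,jk,jl,jo,jr,jy,kl,ko,kr,ky,lo,lr,ly,or,oy,ry
∂2: piv[bel,beo,bfj,bfl,bfo,bgj,bgy,bjl,bjo,bjy,blo,efk,efr,egl,egy,ekr,flr,fly,fry,gjl,jkl,jko,jkr,jky,jlr,jly,jor,joy] rk=28  ker:elo,fjl,fjo,fkr,flo,gjy,jlo,jry,klo,klr,kor,koy,kry,lor,loy,lry,ory
∂3: piv[bfjl,bfjo,bflo,bgjy,bjlo,jklo,jklr,jkor,jkoy,jkry,jlor,jloy,jory] rk=13  ker:fjlo,klor,kory
rk∂_3=13

rank∂_3=13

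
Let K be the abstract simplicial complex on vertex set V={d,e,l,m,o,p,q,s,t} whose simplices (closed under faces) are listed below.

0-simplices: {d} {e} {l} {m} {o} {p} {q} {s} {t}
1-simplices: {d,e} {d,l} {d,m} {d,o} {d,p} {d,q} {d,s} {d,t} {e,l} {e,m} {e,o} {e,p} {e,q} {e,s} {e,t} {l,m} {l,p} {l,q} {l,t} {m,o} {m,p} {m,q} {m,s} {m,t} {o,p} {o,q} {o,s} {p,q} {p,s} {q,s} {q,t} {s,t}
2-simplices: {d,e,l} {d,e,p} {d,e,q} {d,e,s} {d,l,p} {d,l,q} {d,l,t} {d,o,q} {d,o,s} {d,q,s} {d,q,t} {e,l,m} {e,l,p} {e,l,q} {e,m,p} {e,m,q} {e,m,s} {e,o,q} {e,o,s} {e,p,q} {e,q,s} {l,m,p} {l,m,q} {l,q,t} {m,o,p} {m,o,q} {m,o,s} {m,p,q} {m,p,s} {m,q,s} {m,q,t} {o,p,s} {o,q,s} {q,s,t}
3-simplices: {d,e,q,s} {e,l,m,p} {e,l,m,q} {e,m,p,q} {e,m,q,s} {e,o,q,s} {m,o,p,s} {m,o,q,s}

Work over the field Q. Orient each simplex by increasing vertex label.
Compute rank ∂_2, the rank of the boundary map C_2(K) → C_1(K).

rank∂_2=22

n_0=9 n_1=32 n_2=34 n_3=8  [Q]
∂1: piv[de,dl,dm,do,dp,dq,ds,dt] rk=8  ker:el,em,eo,ep,eq,es,et,lm,lp,lq,lt,mo,mp,mq,ms,mt,op,oq,os,pq,ps,qs,qt,st
∂2: piv[del,dep,deq,des,dlp,dlq,dlt,doq,dos,dqs,dqt,elm,emp,emq,ems,eoq,epq,mop,moq,mps,mqt,qst] rk=22  ker:elp,elq,eos,eqs,lmp,lmq,lqt,mos,mpq,mqs,ops,oqs
∂3: piv[deqs,elmp,elmq,empq,emqs,eoqs,mops,moqs] rk=8
rk∂_2=22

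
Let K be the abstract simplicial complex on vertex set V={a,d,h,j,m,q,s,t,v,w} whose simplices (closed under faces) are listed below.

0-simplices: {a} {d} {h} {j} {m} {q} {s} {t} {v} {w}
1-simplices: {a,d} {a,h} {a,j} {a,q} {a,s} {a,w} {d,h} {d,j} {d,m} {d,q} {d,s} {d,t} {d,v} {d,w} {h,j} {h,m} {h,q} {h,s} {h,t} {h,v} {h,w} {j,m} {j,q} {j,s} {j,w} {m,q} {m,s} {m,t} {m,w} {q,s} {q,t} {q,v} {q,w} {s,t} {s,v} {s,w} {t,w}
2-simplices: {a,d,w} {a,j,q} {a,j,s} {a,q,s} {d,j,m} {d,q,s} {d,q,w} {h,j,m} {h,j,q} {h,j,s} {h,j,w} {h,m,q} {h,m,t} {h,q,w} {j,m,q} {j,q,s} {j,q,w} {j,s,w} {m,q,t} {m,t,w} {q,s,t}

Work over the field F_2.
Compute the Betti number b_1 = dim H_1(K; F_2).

n_0=10 n_1=37 n_2=21  [Z2]
∂1: piv[ad,ah,aj,aq,as,aw,dm,dt,dv] rk=9  ker:dh,dj,dq,ds,dw,hj,hm,hq,hs,ht,hv,hw,jm,jq,js,jw,mq,ms,mt,mw,qs,qt,qv,qw,st,sv,sw,tw
∂2: piv[adw,ajq,ajs,aqs,djm,dqs,dqw,hjm,hjq,hjs,hjw,hmq,hmt,hqw,jsw,mqt,mtw,qst] rk=18  ker:jmq,jqs,jqw
b_1=(37−9)−18=10

b_1=10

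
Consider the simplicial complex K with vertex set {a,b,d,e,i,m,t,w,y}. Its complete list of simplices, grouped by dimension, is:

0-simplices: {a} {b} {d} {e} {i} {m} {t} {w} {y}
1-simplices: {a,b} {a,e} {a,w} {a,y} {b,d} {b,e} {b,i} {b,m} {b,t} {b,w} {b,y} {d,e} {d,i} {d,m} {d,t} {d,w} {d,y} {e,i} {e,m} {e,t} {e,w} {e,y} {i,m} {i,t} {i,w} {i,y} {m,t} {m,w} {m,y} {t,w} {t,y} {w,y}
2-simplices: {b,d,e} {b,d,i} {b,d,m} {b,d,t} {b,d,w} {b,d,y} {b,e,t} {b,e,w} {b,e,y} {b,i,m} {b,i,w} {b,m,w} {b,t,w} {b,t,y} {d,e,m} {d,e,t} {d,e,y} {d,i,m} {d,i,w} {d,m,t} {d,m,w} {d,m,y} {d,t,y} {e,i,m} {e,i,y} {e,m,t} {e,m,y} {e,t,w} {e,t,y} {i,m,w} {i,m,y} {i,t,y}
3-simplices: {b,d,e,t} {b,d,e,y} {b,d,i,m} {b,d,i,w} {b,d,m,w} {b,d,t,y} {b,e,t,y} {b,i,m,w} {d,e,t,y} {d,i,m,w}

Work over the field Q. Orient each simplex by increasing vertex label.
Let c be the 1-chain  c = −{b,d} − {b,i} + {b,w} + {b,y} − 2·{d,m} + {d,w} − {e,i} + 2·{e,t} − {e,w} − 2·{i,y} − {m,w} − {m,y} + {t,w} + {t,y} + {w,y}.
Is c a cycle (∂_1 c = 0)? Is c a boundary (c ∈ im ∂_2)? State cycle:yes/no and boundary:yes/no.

n_0=9 n_1=32 n_2=32 n_3=10  [Q]
∂1: piv[ab,ae,aw,ay,bd,bi,bm,bt] rk=8  ker:be,bw,by,de,di,dm,dt,dw,dy,ei,em,et,ew,ey,im,it,iw,iy,mt,mw,my,tw,ty,wy
∂2: piv[bde,bdi,bdm,bdt,bdw,bdy,bet,bew,bey,bim,biw,bmw,btw,bty,dem,dmt,dmy,eim,eiy,ity] rk=20  ker:det,dey,dim,diw,dmw,dty,emt,emy,etw,ety,imw,imy
∂3: piv[bdet,bdey,bdim,bdiw,bdmw,bdty,bety,bimw] rk=8  ker:dety,dimw
∂1c = 0
c vs im∂2: residual ≠ 0 ⇒ not boundary

cycle:yes boundary:no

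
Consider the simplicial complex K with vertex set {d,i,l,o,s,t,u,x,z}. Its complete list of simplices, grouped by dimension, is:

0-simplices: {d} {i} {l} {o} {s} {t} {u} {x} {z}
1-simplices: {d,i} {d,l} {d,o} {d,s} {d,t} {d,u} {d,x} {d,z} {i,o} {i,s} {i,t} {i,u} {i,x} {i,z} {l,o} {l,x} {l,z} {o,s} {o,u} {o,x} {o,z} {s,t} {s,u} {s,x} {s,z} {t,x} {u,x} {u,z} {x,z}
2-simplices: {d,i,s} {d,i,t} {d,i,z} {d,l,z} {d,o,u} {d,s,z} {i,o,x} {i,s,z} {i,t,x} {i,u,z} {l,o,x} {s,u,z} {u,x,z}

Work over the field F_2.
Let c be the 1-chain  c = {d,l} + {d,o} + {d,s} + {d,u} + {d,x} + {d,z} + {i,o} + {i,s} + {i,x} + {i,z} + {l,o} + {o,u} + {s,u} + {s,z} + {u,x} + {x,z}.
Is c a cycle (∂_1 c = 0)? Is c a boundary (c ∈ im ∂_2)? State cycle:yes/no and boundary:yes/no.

n_0=9 n_1=29 n_2=13  [Z2]
∂1: piv[di,dl,do,ds,dt,du,dx,dz] rk=8  ker:io,is,it,iu,ix,iz,lo,lx,lz,os,ou,ox,oz,st,su,sx,sz,tx,ux,uz,xz
∂2: piv[dis,dit,diz,dlz,dou,dsz,iox,itx,iuz,lox,suz,uxz] rk=12  ker:isz
∂1c = 0
c vs im∂2: residual ≠ 0 ⇒ not boundary

cycle:yes boundary:no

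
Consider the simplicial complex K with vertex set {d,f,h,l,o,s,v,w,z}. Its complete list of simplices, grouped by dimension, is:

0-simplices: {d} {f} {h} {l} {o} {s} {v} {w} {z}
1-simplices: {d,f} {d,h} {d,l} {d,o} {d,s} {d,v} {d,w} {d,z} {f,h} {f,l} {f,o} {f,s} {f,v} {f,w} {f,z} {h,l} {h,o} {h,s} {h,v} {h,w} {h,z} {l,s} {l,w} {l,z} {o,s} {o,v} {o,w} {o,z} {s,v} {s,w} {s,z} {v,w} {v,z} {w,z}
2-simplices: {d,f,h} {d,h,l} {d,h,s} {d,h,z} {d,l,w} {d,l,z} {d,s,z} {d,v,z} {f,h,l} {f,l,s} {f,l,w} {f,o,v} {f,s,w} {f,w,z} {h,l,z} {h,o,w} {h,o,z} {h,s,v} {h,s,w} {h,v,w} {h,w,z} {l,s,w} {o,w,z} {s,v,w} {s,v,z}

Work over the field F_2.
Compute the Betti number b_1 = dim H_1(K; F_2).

b_1=5

n_0=9 n_1=34 n_2=25  [Z2]
∂1: piv[df,dh,dl,do,ds,dv,dw,dz] rk=8  ker:fh,fl,fo,fs,fv,fw,fz,hl,ho,hs,hv,hw,hz,ls,lw,lz,os,ov,ow,oz,sv,sw,sz,vw,vz,wz
∂2: piv[dfh,dhl,dhs,dhz,dlw,dlz,dsz,dvz,fhl,fls,flw,fov,fsw,fwz,how,hoz,hsv,hsw,hvw,hwz,svz] rk=21  ker:hlz,lsw,owz,svw
b_1=(34−8)−21=5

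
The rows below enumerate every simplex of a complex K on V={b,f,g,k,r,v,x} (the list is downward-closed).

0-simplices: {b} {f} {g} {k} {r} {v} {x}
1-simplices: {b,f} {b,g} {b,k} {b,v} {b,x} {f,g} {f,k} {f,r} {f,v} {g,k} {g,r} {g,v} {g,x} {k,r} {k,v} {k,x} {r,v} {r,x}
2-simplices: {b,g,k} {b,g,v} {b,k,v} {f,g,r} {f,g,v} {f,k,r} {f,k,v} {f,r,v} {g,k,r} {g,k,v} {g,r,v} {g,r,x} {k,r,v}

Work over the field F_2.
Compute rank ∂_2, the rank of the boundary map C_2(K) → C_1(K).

n_0=7 n_1=18 n_2=13  [Z2]
∂1: piv[bf,bg,bk,bv,bx,fr] rk=6  ker:fg,fk,fv,gk,gr,gv,gx,kr,kv,kx,rv,rx
∂2: piv[bgk,bgv,bkv,fgr,fgv,fkr,fkv,frv,grx] rk=9  ker:gkr,gkv,grv,krv
rk∂_2=9

rank∂_2=9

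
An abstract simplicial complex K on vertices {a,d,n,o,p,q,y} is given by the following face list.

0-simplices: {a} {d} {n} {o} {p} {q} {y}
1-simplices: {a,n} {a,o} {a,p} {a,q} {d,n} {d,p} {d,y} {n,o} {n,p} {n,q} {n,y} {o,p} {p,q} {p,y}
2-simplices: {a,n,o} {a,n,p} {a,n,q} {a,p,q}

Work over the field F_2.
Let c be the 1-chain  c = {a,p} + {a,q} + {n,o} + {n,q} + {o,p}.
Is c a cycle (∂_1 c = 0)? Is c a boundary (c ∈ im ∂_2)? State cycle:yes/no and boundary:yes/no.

n_0=7 n_1=14 n_2=4  [Z2]
∂1: piv[an,ao,ap,aq,dn,dy] rk=6  ker:dp,no,np,nq,ny,op,pq,py
∂2: piv[ano,anp,anq,apq] rk=4
∂1c = 0
c vs im∂2: residual ≠ 0 ⇒ not boundary

cycle:yes boundary:no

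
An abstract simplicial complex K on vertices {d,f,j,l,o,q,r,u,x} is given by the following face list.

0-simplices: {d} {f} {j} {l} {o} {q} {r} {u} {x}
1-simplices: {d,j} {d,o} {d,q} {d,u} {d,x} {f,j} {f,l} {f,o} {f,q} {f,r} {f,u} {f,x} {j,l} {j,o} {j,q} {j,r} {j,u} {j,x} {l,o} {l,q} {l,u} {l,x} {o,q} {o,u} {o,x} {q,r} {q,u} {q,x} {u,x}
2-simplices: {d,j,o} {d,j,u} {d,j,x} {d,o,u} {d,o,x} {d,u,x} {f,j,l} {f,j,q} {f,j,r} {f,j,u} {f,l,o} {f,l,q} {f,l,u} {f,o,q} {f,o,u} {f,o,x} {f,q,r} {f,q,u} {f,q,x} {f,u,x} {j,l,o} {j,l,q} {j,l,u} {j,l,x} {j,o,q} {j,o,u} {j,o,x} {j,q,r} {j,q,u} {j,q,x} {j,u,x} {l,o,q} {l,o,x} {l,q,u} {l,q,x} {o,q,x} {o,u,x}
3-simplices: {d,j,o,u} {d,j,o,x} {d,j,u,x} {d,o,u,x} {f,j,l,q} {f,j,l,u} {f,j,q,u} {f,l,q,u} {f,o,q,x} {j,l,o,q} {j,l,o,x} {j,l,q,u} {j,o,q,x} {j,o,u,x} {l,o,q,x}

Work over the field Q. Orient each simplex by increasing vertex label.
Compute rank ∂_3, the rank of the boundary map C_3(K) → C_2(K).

rank∂_3=13

n_0=9 n_1=29 n_2=37 n_3=15  [Q]
∂1: piv[dj,do,dq,du,dx,fj,fl,fr] rk=8  ker:fo,fq,fu,fx,jl,jo,jq,jr,ju,jx,lo,lq,lu,lx,oq,ou,ox,qr,qu,qx,ux
∂2: piv[djo,dju,djx,dou,dox,dux,fjl,fjq,fjr,fju,flo,flq,flu,foq,fou,fox,fqr,fqu,fqx,jlx] rk=20  ker:fux,jlo,jlq,jlu,joq,jou,jox,jqr,jqu,jqx,jux,loq,lox,lqu,lqx,oqx,oux
∂3: piv[djou,djox,djux,doux,fjlq,fjlu,fjqu,flqu,foqx,jloq,jlox,joqx,loqx] rk=13  ker:jlqu,joux
rk∂_3=13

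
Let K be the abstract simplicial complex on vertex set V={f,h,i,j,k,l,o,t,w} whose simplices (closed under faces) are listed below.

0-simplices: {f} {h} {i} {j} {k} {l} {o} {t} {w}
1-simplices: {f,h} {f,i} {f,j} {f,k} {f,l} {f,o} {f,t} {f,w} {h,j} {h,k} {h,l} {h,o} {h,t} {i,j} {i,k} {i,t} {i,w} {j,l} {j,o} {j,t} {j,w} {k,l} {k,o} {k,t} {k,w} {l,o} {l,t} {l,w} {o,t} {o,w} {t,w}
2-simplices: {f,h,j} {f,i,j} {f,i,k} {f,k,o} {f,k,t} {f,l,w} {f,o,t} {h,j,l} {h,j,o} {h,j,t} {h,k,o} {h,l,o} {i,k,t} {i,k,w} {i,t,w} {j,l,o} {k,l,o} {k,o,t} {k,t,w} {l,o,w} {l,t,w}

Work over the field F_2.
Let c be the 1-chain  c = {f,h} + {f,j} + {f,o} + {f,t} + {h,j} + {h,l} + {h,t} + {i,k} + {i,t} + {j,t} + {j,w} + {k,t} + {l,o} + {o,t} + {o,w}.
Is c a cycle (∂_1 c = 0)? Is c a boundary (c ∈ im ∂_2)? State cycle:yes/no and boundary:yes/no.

n_0=9 n_1=31 n_2=21  [Z2]
∂1: piv[fh,fi,fj,fk,fl,fo,ft,fw] rk=8  ker:hj,hk,hl,ho,ht,ij,ik,it,iw,jl,jo,jt,jw,kl,ko,kt,kw,lo,lt,lw,ot,ow,tw
∂2: piv[fhj,fij,fik,fko,fkt,flw,fot,hjl,hjo,hjt,hko,hlo,ikt,ikw,itw,klo,low,ltw] rk=18  ker:jlo,kot,ktw
∂1c = 0
c vs im∂2: residual ≠ 0 ⇒ not boundary

cycle:yes boundary:no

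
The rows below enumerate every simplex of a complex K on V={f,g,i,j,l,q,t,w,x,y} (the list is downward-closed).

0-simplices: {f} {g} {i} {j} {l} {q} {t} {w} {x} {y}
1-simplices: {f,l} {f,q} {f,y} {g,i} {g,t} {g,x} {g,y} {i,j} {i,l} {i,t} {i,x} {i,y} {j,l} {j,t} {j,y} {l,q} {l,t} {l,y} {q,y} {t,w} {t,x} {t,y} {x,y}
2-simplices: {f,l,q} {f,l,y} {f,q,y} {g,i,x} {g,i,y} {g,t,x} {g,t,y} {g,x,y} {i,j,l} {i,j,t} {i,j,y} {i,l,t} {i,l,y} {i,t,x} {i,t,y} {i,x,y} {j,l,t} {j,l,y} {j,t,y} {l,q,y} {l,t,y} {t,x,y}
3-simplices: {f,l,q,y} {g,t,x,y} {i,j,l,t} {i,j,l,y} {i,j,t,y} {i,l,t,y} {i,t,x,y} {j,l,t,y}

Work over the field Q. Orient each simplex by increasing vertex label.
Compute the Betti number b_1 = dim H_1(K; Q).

b_1=0

n_0=10 n_1=23 n_2=22 n_3=8  [Q]
∂1: piv[fl,fq,fy,gi,gt,gx,gy,ij,tw] rk=9  ker:il,it,ix,iy,jl,jt,jy,lq,lt,ly,qy,tx,ty,xy
∂2: piv[flq,fly,fqy,gix,giy,gtx,gty,gxy,ijl,ijt,ijy,ilt,ily,itx] rk=14  ker:ity,ixy,jlt,jly,jty,lqy,lty,txy
∂3: piv[flqy,gtxy,ijlt,ijly,ijty,ilty,itxy] rk=7  ker:jlty
b_1=(23−9)−14=0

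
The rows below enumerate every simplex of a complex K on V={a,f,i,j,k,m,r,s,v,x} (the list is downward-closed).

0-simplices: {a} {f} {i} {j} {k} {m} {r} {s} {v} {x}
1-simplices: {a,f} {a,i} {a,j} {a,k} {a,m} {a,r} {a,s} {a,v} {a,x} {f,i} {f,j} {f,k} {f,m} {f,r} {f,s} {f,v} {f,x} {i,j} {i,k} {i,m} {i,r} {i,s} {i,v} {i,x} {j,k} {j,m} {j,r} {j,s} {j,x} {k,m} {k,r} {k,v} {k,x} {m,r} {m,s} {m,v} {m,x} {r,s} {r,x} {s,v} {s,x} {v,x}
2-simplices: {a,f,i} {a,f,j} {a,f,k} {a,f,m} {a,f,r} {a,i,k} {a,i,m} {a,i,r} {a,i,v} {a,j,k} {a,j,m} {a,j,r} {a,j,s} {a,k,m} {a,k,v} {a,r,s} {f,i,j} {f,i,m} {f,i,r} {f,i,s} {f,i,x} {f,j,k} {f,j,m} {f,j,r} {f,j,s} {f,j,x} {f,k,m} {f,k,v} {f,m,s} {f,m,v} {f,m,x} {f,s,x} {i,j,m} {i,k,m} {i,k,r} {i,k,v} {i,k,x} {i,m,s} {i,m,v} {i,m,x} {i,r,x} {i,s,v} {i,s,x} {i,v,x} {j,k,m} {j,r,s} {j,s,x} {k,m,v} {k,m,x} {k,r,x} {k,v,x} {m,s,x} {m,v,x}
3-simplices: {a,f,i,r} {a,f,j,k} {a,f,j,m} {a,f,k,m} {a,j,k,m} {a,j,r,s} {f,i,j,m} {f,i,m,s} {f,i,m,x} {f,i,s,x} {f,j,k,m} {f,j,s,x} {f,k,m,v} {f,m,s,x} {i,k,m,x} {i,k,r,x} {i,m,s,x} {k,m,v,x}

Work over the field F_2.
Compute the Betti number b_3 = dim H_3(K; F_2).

b_3=2

n_0=10 n_1=42 n_2=53 n_3=18  [Z2]
∂1: piv[af,ai,aj,ak,am,ar,as,av,ax] rk=9  ker:fi,fj,fk,fm,fr,fs,fv,fx,ij,ik,im,ir,is,iv,ix,jk,jm,jr,js,jx,km,kr,kv,kx,mr,ms,mv,mx,rs,rx,sv,sx,vx
∂2: piv[afi,afj,afk,afm,afr,aik,aim,air,aiv,ajk,ajm,ajr,ajs,akm,akv,ars,fij,fis,fix,fjs,fjx,fkv,fms,fmv,fmx,fsx,ikr,ikx,irx,isv,ivx] rk=31  ker:fim,fir,fjk,fjm,fjr,fkm,ijm,ikm,ikv,ims,imv,imx,isx,jkm,jrs,jsx,kmv,kmx,krx,kvx,msx,mvx
∂3: piv[afir,afjk,afjm,afkm,ajkm,ajrs,fijm,fims,fimx,fisx,fjsx,fkmv,fmsx,ikmx,ikrx,kmvx] rk=16  ker:fjkm,imsx
b_3=(18−16)−0=2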